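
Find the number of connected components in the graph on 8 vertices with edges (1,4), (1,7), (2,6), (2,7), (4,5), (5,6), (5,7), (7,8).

Step 1: Build adjacency list from edges:
  1: 4, 7
  2: 6, 7
  3: (none)
  4: 1, 5
  5: 4, 6, 7
  6: 2, 5
  7: 1, 2, 5, 8
  8: 7

Step 2: Run BFS/DFS from vertex 1:
  Visited: {1, 4, 7, 5, 2, 8, 6}
  Reached 7 of 8 vertices

Step 3: Only 7 of 8 vertices reached. Graph is disconnected.
Connected components: {1, 2, 4, 5, 6, 7, 8}, {3}
Number of connected components: 2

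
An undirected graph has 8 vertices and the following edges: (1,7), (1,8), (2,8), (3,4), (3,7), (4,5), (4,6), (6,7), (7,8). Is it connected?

Step 1: Build adjacency list from edges:
  1: 7, 8
  2: 8
  3: 4, 7
  4: 3, 5, 6
  5: 4
  6: 4, 7
  7: 1, 3, 6, 8
  8: 1, 2, 7

Step 2: Run BFS/DFS from vertex 1:
  Visited: {1, 7, 8, 3, 6, 2, 4, 5}
  Reached 8 of 8 vertices

Step 3: All 8 vertices reached from vertex 1, so the graph is connected.
Answer: Yes, the graph is connected.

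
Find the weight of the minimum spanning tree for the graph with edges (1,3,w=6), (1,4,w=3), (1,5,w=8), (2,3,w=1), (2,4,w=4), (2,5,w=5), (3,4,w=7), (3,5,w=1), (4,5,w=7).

Apply Kruskal's algorithm (sort edges by weight, add if no cycle):

Sorted edges by weight:
  (2,3) w=1
  (3,5) w=1
  (1,4) w=3
  (2,4) w=4
  (2,5) w=5
  (1,3) w=6
  (3,4) w=7
  (4,5) w=7
  (1,5) w=8

Add edge (2,3) w=1 -- no cycle. Running total: 1
Add edge (3,5) w=1 -- no cycle. Running total: 2
Add edge (1,4) w=3 -- no cycle. Running total: 5
Add edge (2,4) w=4 -- no cycle. Running total: 9

MST edges: (2,3,w=1), (3,5,w=1), (1,4,w=3), (2,4,w=4)
Total MST weight: 1 + 1 + 3 + 4 = 9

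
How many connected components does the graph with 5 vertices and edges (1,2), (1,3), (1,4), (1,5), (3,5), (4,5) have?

Step 1: Build adjacency list from edges:
  1: 2, 3, 4, 5
  2: 1
  3: 1, 5
  4: 1, 5
  5: 1, 3, 4

Step 2: Run BFS/DFS from vertex 1:
  Visited: {1, 2, 3, 4, 5}
  Reached 5 of 5 vertices

Step 3: All 5 vertices reached from vertex 1, so the graph is connected.
Number of connected components: 1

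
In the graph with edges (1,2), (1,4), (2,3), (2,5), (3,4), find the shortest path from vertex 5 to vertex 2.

Step 1: Build adjacency list:
  1: 2, 4
  2: 1, 3, 5
  3: 2, 4
  4: 1, 3
  5: 2

Step 2: BFS from vertex 5 to find shortest path to 2:
  vertex 2 reached at distance 1

Step 3: Shortest path: 5 -> 2
Path length: 1 edge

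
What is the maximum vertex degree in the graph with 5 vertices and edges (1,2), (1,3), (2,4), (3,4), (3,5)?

Step 1: Count edges incident to each vertex:
  deg(1) = 2 (neighbors: 2, 3)
  deg(2) = 2 (neighbors: 1, 4)
  deg(3) = 3 (neighbors: 1, 4, 5)
  deg(4) = 2 (neighbors: 2, 3)
  deg(5) = 1 (neighbors: 3)

Step 2: Find maximum:
  max(2, 2, 3, 2, 1) = 3 (vertex 3)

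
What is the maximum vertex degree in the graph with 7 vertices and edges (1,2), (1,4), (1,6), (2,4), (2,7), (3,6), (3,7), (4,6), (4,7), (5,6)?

Step 1: Count edges incident to each vertex:
  deg(1) = 3 (neighbors: 2, 4, 6)
  deg(2) = 3 (neighbors: 1, 4, 7)
  deg(3) = 2 (neighbors: 6, 7)
  deg(4) = 4 (neighbors: 1, 2, 6, 7)
  deg(5) = 1 (neighbors: 6)
  deg(6) = 4 (neighbors: 1, 3, 4, 5)
  deg(7) = 3 (neighbors: 2, 3, 4)

Step 2: Find maximum:
  max(3, 3, 2, 4, 1, 4, 3) = 4 (vertex 4)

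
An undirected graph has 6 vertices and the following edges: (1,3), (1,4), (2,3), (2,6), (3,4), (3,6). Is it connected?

Step 1: Build adjacency list from edges:
  1: 3, 4
  2: 3, 6
  3: 1, 2, 4, 6
  4: 1, 3
  5: (none)
  6: 2, 3

Step 2: Run BFS/DFS from vertex 1:
  Visited: {1, 3, 4, 2, 6}
  Reached 5 of 6 vertices

Step 3: Only 5 of 6 vertices reached. Graph is disconnected.
Connected components: {1, 2, 3, 4, 6}, {5}
Answer: No, the graph is not connected (2 components).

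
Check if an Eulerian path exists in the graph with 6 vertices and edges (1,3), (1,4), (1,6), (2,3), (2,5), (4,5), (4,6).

Step 1: Find the degree of each vertex:
  deg(1) = 3
  deg(2) = 2
  deg(3) = 2
  deg(4) = 3
  deg(5) = 2
  deg(6) = 2

Step 2: Count vertices with odd degree:
  Odd-degree vertices: 1, 4 (2 total)

Step 3: Apply Euler's theorem:
  - Eulerian circuit exists iff graph is connected and all vertices have even degree
  - Eulerian path exists iff graph is connected and has 0 or 2 odd-degree vertices

Graph is connected with exactly 2 odd-degree vertices (1, 4).
Eulerian path exists (starting and ending at the odd-degree vertices), but no Eulerian circuit.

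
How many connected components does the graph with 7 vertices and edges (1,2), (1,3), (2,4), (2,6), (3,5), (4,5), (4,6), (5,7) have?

Step 1: Build adjacency list from edges:
  1: 2, 3
  2: 1, 4, 6
  3: 1, 5
  4: 2, 5, 6
  5: 3, 4, 7
  6: 2, 4
  7: 5

Step 2: Run BFS/DFS from vertex 1:
  Visited: {1, 2, 3, 4, 6, 5, 7}
  Reached 7 of 7 vertices

Step 3: All 7 vertices reached from vertex 1, so the graph is connected.
Number of connected components: 1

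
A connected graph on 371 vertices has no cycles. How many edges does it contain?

A tree on n vertices always has exactly n - 1 edges.
For n = 371: edges = 371 - 1 = 370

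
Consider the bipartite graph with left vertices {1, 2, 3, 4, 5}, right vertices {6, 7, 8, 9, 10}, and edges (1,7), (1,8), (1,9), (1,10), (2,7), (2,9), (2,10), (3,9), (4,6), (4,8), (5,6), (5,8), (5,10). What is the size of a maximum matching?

Step 1: List the neighbors of each left vertex:
  1: 7, 8, 9, 10
  2: 7, 9, 10
  3: 9
  4: 6, 8
  5: 6, 8, 10

Step 2: Greedily match left vertices, then look for augmenting paths:
  Match 1 -- 7
  Match 2 -- 10
  Match 3 -- 9
  Match 4 -- 6
  Match 5 -- 8
  No augmenting path remains.

Step 3: Verify this is maximum:
  Matching size 5 = min(|L|, |R|) = min(5, 5), which is an upper bound, so this matching is maximum.

Maximum matching: {(1,7), (2,10), (3,9), (4,6), (5,8)}
Size: 5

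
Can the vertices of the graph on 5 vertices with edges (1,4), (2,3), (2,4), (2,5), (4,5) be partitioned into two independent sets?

Step 1: Attempt 2-coloring using BFS:
  Start at vertex 1, assign color 0
  Color vertex 4 with color 1 (neighbor of 1)
  Color vertex 2 with color 0 (neighbor of 4)
  Color vertex 5 with color 0 (neighbor of 4)
  Color vertex 3 with color 1 (neighbor of 2)

Step 2: Conflict found! Vertices 2 and 5 are adjacent but have the same color.
This means the graph contains an odd cycle.

The graph is NOT bipartite.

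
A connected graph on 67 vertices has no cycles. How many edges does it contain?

A tree on n vertices always has exactly n - 1 edges.
For n = 67: edges = 67 - 1 = 66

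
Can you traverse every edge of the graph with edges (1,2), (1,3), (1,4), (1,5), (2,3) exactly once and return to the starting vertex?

Step 1: Find the degree of each vertex:
  deg(1) = 4
  deg(2) = 2
  deg(3) = 2
  deg(4) = 1
  deg(5) = 1

Step 2: Count vertices with odd degree:
  Odd-degree vertices: 4, 5 (2 total)

Step 3: Apply Euler's theorem:
  - Eulerian circuit exists iff graph is connected and all vertices have even degree
  - Eulerian path exists iff graph is connected and has 0 or 2 odd-degree vertices

Graph is connected with exactly 2 odd-degree vertices (4, 5).
Eulerian path exists (starting and ending at the odd-degree vertices), but no Eulerian circuit.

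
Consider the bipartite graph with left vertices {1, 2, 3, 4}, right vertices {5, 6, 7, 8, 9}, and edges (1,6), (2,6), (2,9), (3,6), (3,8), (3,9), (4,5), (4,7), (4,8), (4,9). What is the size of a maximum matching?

Step 1: List the neighbors of each left vertex:
  1: 6
  2: 6, 9
  3: 6, 8, 9
  4: 5, 7, 8, 9

Step 2: Greedily match left vertices, then look for augmenting paths:
  Match 1 -- 6
  Match 2 -- 9
  Match 3 -- 8
  Match 4 -- 5
  No augmenting path remains.

Step 3: Verify this is maximum:
  Matching size 4 = min(|L|, |R|) = min(4, 5), which is an upper bound, so this matching is maximum.

Maximum matching: {(1,6), (2,9), (3,8), (4,5)}
Size: 4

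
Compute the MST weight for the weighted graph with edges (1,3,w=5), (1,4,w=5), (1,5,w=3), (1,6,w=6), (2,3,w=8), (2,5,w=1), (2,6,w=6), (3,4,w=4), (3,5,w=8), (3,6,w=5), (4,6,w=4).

Apply Kruskal's algorithm (sort edges by weight, add if no cycle):

Sorted edges by weight:
  (2,5) w=1
  (1,5) w=3
  (3,4) w=4
  (4,6) w=4
  (1,3) w=5
  (1,4) w=5
  (3,6) w=5
  (1,6) w=6
  (2,6) w=6
  (2,3) w=8
  (3,5) w=8

Add edge (2,5) w=1 -- no cycle. Running total: 1
Add edge (1,5) w=3 -- no cycle. Running total: 4
Add edge (3,4) w=4 -- no cycle. Running total: 8
Add edge (4,6) w=4 -- no cycle. Running total: 12
Add edge (1,3) w=5 -- no cycle. Running total: 17

MST edges: (2,5,w=1), (1,5,w=3), (3,4,w=4), (4,6,w=4), (1,3,w=5)
Total MST weight: 1 + 3 + 4 + 4 + 5 = 17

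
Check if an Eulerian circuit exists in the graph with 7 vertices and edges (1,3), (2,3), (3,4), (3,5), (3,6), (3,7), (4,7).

Step 1: Find the degree of each vertex:
  deg(1) = 1
  deg(2) = 1
  deg(3) = 6
  deg(4) = 2
  deg(5) = 1
  deg(6) = 1
  deg(7) = 2

Step 2: Count vertices with odd degree:
  Odd-degree vertices: 1, 2, 5, 6 (4 total)

Step 3: Apply Euler's theorem:
  - Eulerian circuit exists iff graph is connected and all vertices have even degree
  - Eulerian path exists iff graph is connected and has 0 or 2 odd-degree vertices

Graph has 4 odd-degree vertices (need 0 or 2).
Neither Eulerian path nor Eulerian circuit exists.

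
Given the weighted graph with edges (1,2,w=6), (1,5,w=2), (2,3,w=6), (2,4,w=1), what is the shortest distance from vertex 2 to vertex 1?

Step 1: Build adjacency list with weights:
  1: 2(w=6), 5(w=2)
  2: 1(w=6), 3(w=6), 4(w=1)
  3: 2(w=6)
  4: 2(w=1)
  5: 1(w=2)

Step 2: Apply Dijkstra's algorithm from vertex 2:
  Visit vertex 2 (distance=0)
    Update dist[1] = 6
    Update dist[3] = 6
    Update dist[4] = 1
  Visit vertex 4 (distance=1)
  Visit vertex 1 (distance=6)
    Update dist[5] = 8

Step 3: Shortest path: 2 -> 1
Total weight: 6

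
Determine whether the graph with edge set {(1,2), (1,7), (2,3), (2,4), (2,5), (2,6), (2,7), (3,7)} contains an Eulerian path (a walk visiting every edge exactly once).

Step 1: Find the degree of each vertex:
  deg(1) = 2
  deg(2) = 6
  deg(3) = 2
  deg(4) = 1
  deg(5) = 1
  deg(6) = 1
  deg(7) = 3

Step 2: Count vertices with odd degree:
  Odd-degree vertices: 4, 5, 6, 7 (4 total)

Step 3: Apply Euler's theorem:
  - Eulerian circuit exists iff graph is connected and all vertices have even degree
  - Eulerian path exists iff graph is connected and has 0 or 2 odd-degree vertices

Graph has 4 odd-degree vertices (need 0 or 2).
Neither Eulerian path nor Eulerian circuit exists.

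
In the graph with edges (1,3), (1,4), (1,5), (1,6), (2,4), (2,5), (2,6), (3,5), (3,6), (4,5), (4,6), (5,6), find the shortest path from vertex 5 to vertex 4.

Step 1: Build adjacency list:
  1: 3, 4, 5, 6
  2: 4, 5, 6
  3: 1, 5, 6
  4: 1, 2, 5, 6
  5: 1, 2, 3, 4, 6
  6: 1, 2, 3, 4, 5

Step 2: BFS from vertex 5 to find shortest path to 4:
  vertex 1 reached at distance 1
  vertex 2 reached at distance 1
  vertex 3 reached at distance 1
  vertex 4 reached at distance 1

Step 3: Shortest path: 5 -> 4
Path length: 1 edge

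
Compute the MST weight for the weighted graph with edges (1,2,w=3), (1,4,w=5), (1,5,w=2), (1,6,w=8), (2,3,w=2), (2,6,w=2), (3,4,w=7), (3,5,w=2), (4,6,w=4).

Apply Kruskal's algorithm (sort edges by weight, add if no cycle):

Sorted edges by weight:
  (1,5) w=2
  (2,3) w=2
  (2,6) w=2
  (3,5) w=2
  (1,2) w=3
  (4,6) w=4
  (1,4) w=5
  (3,4) w=7
  (1,6) w=8

Add edge (1,5) w=2 -- no cycle. Running total: 2
Add edge (2,3) w=2 -- no cycle. Running total: 4
Add edge (2,6) w=2 -- no cycle. Running total: 6
Add edge (3,5) w=2 -- no cycle. Running total: 8
Skip edge (1,2) w=3 -- would create cycle
Add edge (4,6) w=4 -- no cycle. Running total: 12

MST edges: (1,5,w=2), (2,3,w=2), (2,6,w=2), (3,5,w=2), (4,6,w=4)
Total MST weight: 2 + 2 + 2 + 2 + 4 = 12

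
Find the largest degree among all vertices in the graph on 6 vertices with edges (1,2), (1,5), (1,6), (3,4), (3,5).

Step 1: Count edges incident to each vertex:
  deg(1) = 3 (neighbors: 2, 5, 6)
  deg(2) = 1 (neighbors: 1)
  deg(3) = 2 (neighbors: 4, 5)
  deg(4) = 1 (neighbors: 3)
  deg(5) = 2 (neighbors: 1, 3)
  deg(6) = 1 (neighbors: 1)

Step 2: Find maximum:
  max(3, 1, 2, 1, 2, 1) = 3 (vertex 1)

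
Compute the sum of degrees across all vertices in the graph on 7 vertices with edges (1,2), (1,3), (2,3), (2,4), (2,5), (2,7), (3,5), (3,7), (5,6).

Step 1: Count edges incident to each vertex:
  deg(1) = 2 (neighbors: 2, 3)
  deg(2) = 5 (neighbors: 1, 3, 4, 5, 7)
  deg(3) = 4 (neighbors: 1, 2, 5, 7)
  deg(4) = 1 (neighbors: 2)
  deg(5) = 3 (neighbors: 2, 3, 6)
  deg(6) = 1 (neighbors: 5)
  deg(7) = 2 (neighbors: 2, 3)

Step 2: Sum all degrees:
  2 + 5 + 4 + 1 + 3 + 1 + 2 = 18

Verification: sum of degrees = 2 * |E| = 2 * 9 = 18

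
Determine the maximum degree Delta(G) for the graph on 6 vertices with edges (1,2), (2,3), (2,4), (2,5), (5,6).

Step 1: Count edges incident to each vertex:
  deg(1) = 1 (neighbors: 2)
  deg(2) = 4 (neighbors: 1, 3, 4, 5)
  deg(3) = 1 (neighbors: 2)
  deg(4) = 1 (neighbors: 2)
  deg(5) = 2 (neighbors: 2, 6)
  deg(6) = 1 (neighbors: 5)

Step 2: Find maximum:
  max(1, 4, 1, 1, 2, 1) = 4 (vertex 2)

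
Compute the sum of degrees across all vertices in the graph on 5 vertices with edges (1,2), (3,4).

Step 1: Count edges incident to each vertex:
  deg(1) = 1 (neighbors: 2)
  deg(2) = 1 (neighbors: 1)
  deg(3) = 1 (neighbors: 4)
  deg(4) = 1 (neighbors: 3)
  deg(5) = 0 (neighbors: none)

Step 2: Sum all degrees:
  1 + 1 + 1 + 1 + 0 = 4

Verification: sum of degrees = 2 * |E| = 2 * 2 = 4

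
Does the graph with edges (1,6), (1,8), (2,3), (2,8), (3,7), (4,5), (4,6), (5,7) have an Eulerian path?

Step 1: Find the degree of each vertex:
  deg(1) = 2
  deg(2) = 2
  deg(3) = 2
  deg(4) = 2
  deg(5) = 2
  deg(6) = 2
  deg(7) = 2
  deg(8) = 2

Step 2: Count vertices with odd degree:
  All vertices have even degree (0 odd-degree vertices)

Step 3: Apply Euler's theorem:
  - Eulerian circuit exists iff graph is connected and all vertices have even degree
  - Eulerian path exists iff graph is connected and has 0 or 2 odd-degree vertices

Graph is connected with 0 odd-degree vertices.
Both Eulerian circuit and Eulerian path exist.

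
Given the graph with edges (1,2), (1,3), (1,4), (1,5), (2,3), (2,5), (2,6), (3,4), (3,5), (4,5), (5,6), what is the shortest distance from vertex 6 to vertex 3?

Step 1: Build adjacency list:
  1: 2, 3, 4, 5
  2: 1, 3, 5, 6
  3: 1, 2, 4, 5
  4: 1, 3, 5
  5: 1, 2, 3, 4, 6
  6: 2, 5

Step 2: BFS from vertex 6 to find shortest path to 3:
  vertex 2 reached at distance 1
  vertex 5 reached at distance 1
  vertex 1 reached at distance 2
  vertex 3 reached at distance 2

Step 3: Shortest path: 6 -> 5 -> 3
Path length: 2 edges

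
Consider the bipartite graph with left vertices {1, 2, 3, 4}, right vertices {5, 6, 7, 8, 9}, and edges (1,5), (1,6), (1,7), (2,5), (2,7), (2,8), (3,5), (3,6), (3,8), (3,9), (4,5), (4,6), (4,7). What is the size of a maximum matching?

Step 1: List the neighbors of each left vertex:
  1: 5, 6, 7
  2: 5, 7, 8
  3: 5, 6, 8, 9
  4: 5, 6, 7

Step 2: Greedily match left vertices, then look for augmenting paths:
  Match 1 -- 5
  Match 2 -- 7
  Match 3 -- 8
  Match 4 -- 6
  No augmenting path remains.

Step 3: Verify this is maximum:
  Matching size 4 = min(|L|, |R|) = min(4, 5), which is an upper bound, so this matching is maximum.

Maximum matching: {(1,5), (2,7), (3,8), (4,6)}
Size: 4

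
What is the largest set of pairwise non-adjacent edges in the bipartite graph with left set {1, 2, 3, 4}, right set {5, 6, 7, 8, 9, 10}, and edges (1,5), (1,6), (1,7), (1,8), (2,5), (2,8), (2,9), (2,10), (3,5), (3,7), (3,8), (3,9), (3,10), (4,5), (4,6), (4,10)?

Step 1: List the neighbors of each left vertex:
  1: 5, 6, 7, 8
  2: 5, 8, 9, 10
  3: 5, 7, 8, 9, 10
  4: 5, 6, 10

Step 2: Greedily match left vertices, then look for augmenting paths:
  Match 1 -- 5
  Match 2 -- 8
  Match 3 -- 7
  Match 4 -- 6
  No augmenting path remains.

Step 3: Verify this is maximum:
  Matching size 4 = min(|L|, |R|) = min(4, 6), which is an upper bound, so this matching is maximum.

Maximum matching: {(1,5), (2,8), (3,7), (4,6)}
Size: 4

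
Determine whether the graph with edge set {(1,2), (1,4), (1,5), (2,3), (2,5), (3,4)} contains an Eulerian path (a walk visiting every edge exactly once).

Step 1: Find the degree of each vertex:
  deg(1) = 3
  deg(2) = 3
  deg(3) = 2
  deg(4) = 2
  deg(5) = 2

Step 2: Count vertices with odd degree:
  Odd-degree vertices: 1, 2 (2 total)

Step 3: Apply Euler's theorem:
  - Eulerian circuit exists iff graph is connected and all vertices have even degree
  - Eulerian path exists iff graph is connected and has 0 or 2 odd-degree vertices

Graph is connected with exactly 2 odd-degree vertices (1, 2).
Eulerian path exists (starting and ending at the odd-degree vertices), but no Eulerian circuit.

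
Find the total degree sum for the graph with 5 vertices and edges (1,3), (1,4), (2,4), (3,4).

Step 1: Count edges incident to each vertex:
  deg(1) = 2 (neighbors: 3, 4)
  deg(2) = 1 (neighbors: 4)
  deg(3) = 2 (neighbors: 1, 4)
  deg(4) = 3 (neighbors: 1, 2, 3)
  deg(5) = 0 (neighbors: none)

Step 2: Sum all degrees:
  2 + 1 + 2 + 3 + 0 = 8

Verification: sum of degrees = 2 * |E| = 2 * 4 = 8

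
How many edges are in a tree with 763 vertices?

A tree on n vertices always has exactly n - 1 edges.
For n = 763: edges = 763 - 1 = 762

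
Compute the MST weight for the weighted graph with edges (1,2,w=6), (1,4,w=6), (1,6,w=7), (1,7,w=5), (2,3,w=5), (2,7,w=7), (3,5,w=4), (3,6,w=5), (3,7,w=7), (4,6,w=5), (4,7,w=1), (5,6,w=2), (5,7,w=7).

Apply Kruskal's algorithm (sort edges by weight, add if no cycle):

Sorted edges by weight:
  (4,7) w=1
  (5,6) w=2
  (3,5) w=4
  (1,7) w=5
  (2,3) w=5
  (3,6) w=5
  (4,6) w=5
  (1,4) w=6
  (1,2) w=6
  (1,6) w=7
  (2,7) w=7
  (3,7) w=7
  (5,7) w=7

Add edge (4,7) w=1 -- no cycle. Running total: 1
Add edge (5,6) w=2 -- no cycle. Running total: 3
Add edge (3,5) w=4 -- no cycle. Running total: 7
Add edge (1,7) w=5 -- no cycle. Running total: 12
Add edge (2,3) w=5 -- no cycle. Running total: 17
Skip edge (3,6) w=5 -- would create cycle
Add edge (4,6) w=5 -- no cycle. Running total: 22

MST edges: (4,7,w=1), (5,6,w=2), (3,5,w=4), (1,7,w=5), (2,3,w=5), (4,6,w=5)
Total MST weight: 1 + 2 + 4 + 5 + 5 + 5 = 22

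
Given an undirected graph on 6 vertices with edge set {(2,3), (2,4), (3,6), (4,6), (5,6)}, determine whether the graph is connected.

Step 1: Build adjacency list from edges:
  1: (none)
  2: 3, 4
  3: 2, 6
  4: 2, 6
  5: 6
  6: 3, 4, 5

Step 2: Run BFS/DFS from vertex 1:
  Visited: {1}
  Reached 1 of 6 vertices

Step 3: Only 1 of 6 vertices reached. Graph is disconnected.
Connected components: {1}, {2, 3, 4, 5, 6}
Answer: No, the graph is not connected (2 components).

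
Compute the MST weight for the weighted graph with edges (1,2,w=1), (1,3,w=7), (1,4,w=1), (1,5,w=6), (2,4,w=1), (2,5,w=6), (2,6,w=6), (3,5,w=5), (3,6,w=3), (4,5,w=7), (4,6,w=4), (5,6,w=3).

Apply Kruskal's algorithm (sort edges by weight, add if no cycle):

Sorted edges by weight:
  (1,4) w=1
  (1,2) w=1
  (2,4) w=1
  (3,6) w=3
  (5,6) w=3
  (4,6) w=4
  (3,5) w=5
  (1,5) w=6
  (2,5) w=6
  (2,6) w=6
  (1,3) w=7
  (4,5) w=7

Add edge (1,4) w=1 -- no cycle. Running total: 1
Add edge (1,2) w=1 -- no cycle. Running total: 2
Skip edge (2,4) w=1 -- would create cycle
Add edge (3,6) w=3 -- no cycle. Running total: 5
Add edge (5,6) w=3 -- no cycle. Running total: 8
Add edge (4,6) w=4 -- no cycle. Running total: 12

MST edges: (1,4,w=1), (1,2,w=1), (3,6,w=3), (5,6,w=3), (4,6,w=4)
Total MST weight: 1 + 1 + 3 + 3 + 4 = 12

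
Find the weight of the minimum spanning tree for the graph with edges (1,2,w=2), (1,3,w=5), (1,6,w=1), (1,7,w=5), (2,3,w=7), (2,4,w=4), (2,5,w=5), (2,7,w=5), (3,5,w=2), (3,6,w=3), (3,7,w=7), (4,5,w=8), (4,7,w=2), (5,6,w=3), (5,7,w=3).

Apply Kruskal's algorithm (sort edges by weight, add if no cycle):

Sorted edges by weight:
  (1,6) w=1
  (1,2) w=2
  (3,5) w=2
  (4,7) w=2
  (3,6) w=3
  (5,7) w=3
  (5,6) w=3
  (2,4) w=4
  (1,3) w=5
  (1,7) w=5
  (2,5) w=5
  (2,7) w=5
  (2,3) w=7
  (3,7) w=7
  (4,5) w=8

Add edge (1,6) w=1 -- no cycle. Running total: 1
Add edge (1,2) w=2 -- no cycle. Running total: 3
Add edge (3,5) w=2 -- no cycle. Running total: 5
Add edge (4,7) w=2 -- no cycle. Running total: 7
Add edge (3,6) w=3 -- no cycle. Running total: 10
Add edge (5,7) w=3 -- no cycle. Running total: 13

MST edges: (1,6,w=1), (1,2,w=2), (3,5,w=2), (4,7,w=2), (3,6,w=3), (5,7,w=3)
Total MST weight: 1 + 2 + 2 + 2 + 3 + 3 = 13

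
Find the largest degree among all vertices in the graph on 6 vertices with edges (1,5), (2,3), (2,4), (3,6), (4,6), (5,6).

Step 1: Count edges incident to each vertex:
  deg(1) = 1 (neighbors: 5)
  deg(2) = 2 (neighbors: 3, 4)
  deg(3) = 2 (neighbors: 2, 6)
  deg(4) = 2 (neighbors: 2, 6)
  deg(5) = 2 (neighbors: 1, 6)
  deg(6) = 3 (neighbors: 3, 4, 5)

Step 2: Find maximum:
  max(1, 2, 2, 2, 2, 3) = 3 (vertex 6)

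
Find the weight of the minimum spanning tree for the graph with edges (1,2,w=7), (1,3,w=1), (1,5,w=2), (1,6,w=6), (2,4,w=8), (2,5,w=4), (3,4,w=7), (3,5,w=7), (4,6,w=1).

Apply Kruskal's algorithm (sort edges by weight, add if no cycle):

Sorted edges by weight:
  (1,3) w=1
  (4,6) w=1
  (1,5) w=2
  (2,5) w=4
  (1,6) w=6
  (1,2) w=7
  (3,5) w=7
  (3,4) w=7
  (2,4) w=8

Add edge (1,3) w=1 -- no cycle. Running total: 1
Add edge (4,6) w=1 -- no cycle. Running total: 2
Add edge (1,5) w=2 -- no cycle. Running total: 4
Add edge (2,5) w=4 -- no cycle. Running total: 8
Add edge (1,6) w=6 -- no cycle. Running total: 14

MST edges: (1,3,w=1), (4,6,w=1), (1,5,w=2), (2,5,w=4), (1,6,w=6)
Total MST weight: 1 + 1 + 2 + 4 + 6 = 14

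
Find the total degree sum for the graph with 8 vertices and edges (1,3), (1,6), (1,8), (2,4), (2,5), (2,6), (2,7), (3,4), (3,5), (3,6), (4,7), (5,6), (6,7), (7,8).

Step 1: Count edges incident to each vertex:
  deg(1) = 3 (neighbors: 3, 6, 8)
  deg(2) = 4 (neighbors: 4, 5, 6, 7)
  deg(3) = 4 (neighbors: 1, 4, 5, 6)
  deg(4) = 3 (neighbors: 2, 3, 7)
  deg(5) = 3 (neighbors: 2, 3, 6)
  deg(6) = 5 (neighbors: 1, 2, 3, 5, 7)
  deg(7) = 4 (neighbors: 2, 4, 6, 8)
  deg(8) = 2 (neighbors: 1, 7)

Step 2: Sum all degrees:
  3 + 4 + 4 + 3 + 3 + 5 + 4 + 2 = 28

Verification: sum of degrees = 2 * |E| = 2 * 14 = 28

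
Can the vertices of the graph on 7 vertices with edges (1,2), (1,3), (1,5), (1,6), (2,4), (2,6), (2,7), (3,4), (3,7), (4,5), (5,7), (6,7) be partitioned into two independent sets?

Step 1: Attempt 2-coloring using BFS:
  Start at vertex 1, assign color 0
  Color vertex 2 with color 1 (neighbor of 1)
  Color vertex 3 with color 1 (neighbor of 1)
  Color vertex 5 with color 1 (neighbor of 1)
  Color vertex 6 with color 1 (neighbor of 1)
  Color vertex 4 with color 0 (neighbor of 2)

Step 2: Conflict found! Vertices 2 and 6 are adjacent but have the same color.
This means the graph contains an odd cycle.

The graph is NOT bipartite.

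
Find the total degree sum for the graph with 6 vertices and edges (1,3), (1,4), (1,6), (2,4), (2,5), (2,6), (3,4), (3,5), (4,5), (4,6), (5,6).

Step 1: Count edges incident to each vertex:
  deg(1) = 3 (neighbors: 3, 4, 6)
  deg(2) = 3 (neighbors: 4, 5, 6)
  deg(3) = 3 (neighbors: 1, 4, 5)
  deg(4) = 5 (neighbors: 1, 2, 3, 5, 6)
  deg(5) = 4 (neighbors: 2, 3, 4, 6)
  deg(6) = 4 (neighbors: 1, 2, 4, 5)

Step 2: Sum all degrees:
  3 + 3 + 3 + 5 + 4 + 4 = 22

Verification: sum of degrees = 2 * |E| = 2 * 11 = 22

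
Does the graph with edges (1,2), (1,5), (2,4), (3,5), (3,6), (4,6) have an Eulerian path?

Step 1: Find the degree of each vertex:
  deg(1) = 2
  deg(2) = 2
  deg(3) = 2
  deg(4) = 2
  deg(5) = 2
  deg(6) = 2

Step 2: Count vertices with odd degree:
  All vertices have even degree (0 odd-degree vertices)

Step 3: Apply Euler's theorem:
  - Eulerian circuit exists iff graph is connected and all vertices have even degree
  - Eulerian path exists iff graph is connected and has 0 or 2 odd-degree vertices

Graph is connected with 0 odd-degree vertices.
Both Eulerian circuit and Eulerian path exist.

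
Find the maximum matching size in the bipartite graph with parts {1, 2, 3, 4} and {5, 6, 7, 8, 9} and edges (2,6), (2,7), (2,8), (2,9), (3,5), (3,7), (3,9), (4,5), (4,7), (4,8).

Step 1: List the neighbors of each left vertex:
  1: (none)
  2: 6, 7, 8, 9
  3: 5, 7, 9
  4: 5, 7, 8

Step 2: Greedily match left vertices, then look for augmenting paths:
  Match 2 -- 6
  Match 3 -- 5
  Match 4 -- 7
  No augmenting path remains.

Step 3: Verify this is maximum:
  Matching has size 3. The vertex set {2, 3, 4} covers every edge and has size 3; any matching has at most one edge per cover vertex, so 3 is maximum (König's theorem).

Maximum matching: {(2,6), (3,5), (4,7)}
Size: 3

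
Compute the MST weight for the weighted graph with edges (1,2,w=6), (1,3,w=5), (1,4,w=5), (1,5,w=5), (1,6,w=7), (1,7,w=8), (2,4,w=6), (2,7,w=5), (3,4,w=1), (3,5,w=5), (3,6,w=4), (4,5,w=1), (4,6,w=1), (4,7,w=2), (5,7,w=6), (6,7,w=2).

Apply Kruskal's algorithm (sort edges by weight, add if no cycle):

Sorted edges by weight:
  (3,4) w=1
  (4,6) w=1
  (4,5) w=1
  (4,7) w=2
  (6,7) w=2
  (3,6) w=4
  (1,4) w=5
  (1,3) w=5
  (1,5) w=5
  (2,7) w=5
  (3,5) w=5
  (1,2) w=6
  (2,4) w=6
  (5,7) w=6
  (1,6) w=7
  (1,7) w=8

Add edge (3,4) w=1 -- no cycle. Running total: 1
Add edge (4,6) w=1 -- no cycle. Running total: 2
Add edge (4,5) w=1 -- no cycle. Running total: 3
Add edge (4,7) w=2 -- no cycle. Running total: 5
Skip edge (6,7) w=2 -- would create cycle
Skip edge (3,6) w=4 -- would create cycle
Add edge (1,4) w=5 -- no cycle. Running total: 10
Skip edge (1,3) w=5 -- would create cycle
Skip edge (1,5) w=5 -- would create cycle
Add edge (2,7) w=5 -- no cycle. Running total: 15

MST edges: (3,4,w=1), (4,6,w=1), (4,5,w=1), (4,7,w=2), (1,4,w=5), (2,7,w=5)
Total MST weight: 1 + 1 + 1 + 2 + 5 + 5 = 15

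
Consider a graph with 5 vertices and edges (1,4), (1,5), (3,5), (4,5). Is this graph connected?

Step 1: Build adjacency list from edges:
  1: 4, 5
  2: (none)
  3: 5
  4: 1, 5
  5: 1, 3, 4

Step 2: Run BFS/DFS from vertex 1:
  Visited: {1, 4, 5, 3}
  Reached 4 of 5 vertices

Step 3: Only 4 of 5 vertices reached. Graph is disconnected.
Connected components: {1, 3, 4, 5}, {2}
Answer: No, the graph is not connected (2 components).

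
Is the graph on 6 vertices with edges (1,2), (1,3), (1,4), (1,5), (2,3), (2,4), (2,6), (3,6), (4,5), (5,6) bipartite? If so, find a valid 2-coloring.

Step 1: Attempt 2-coloring using BFS:
  Start at vertex 1, assign color 0
  Color vertex 2 with color 1 (neighbor of 1)
  Color vertex 3 with color 1 (neighbor of 1)
  Color vertex 4 with color 1 (neighbor of 1)
  Color vertex 5 with color 1 (neighbor of 1)

Step 2: Conflict found! Vertices 2 and 3 are adjacent but have the same color.
This means the graph contains an odd cycle.

The graph is NOT bipartite.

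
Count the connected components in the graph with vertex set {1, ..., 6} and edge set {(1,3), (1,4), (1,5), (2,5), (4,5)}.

Step 1: Build adjacency list from edges:
  1: 3, 4, 5
  2: 5
  3: 1
  4: 1, 5
  5: 1, 2, 4
  6: (none)

Step 2: Run BFS/DFS from vertex 1:
  Visited: {1, 3, 4, 5, 2}
  Reached 5 of 6 vertices

Step 3: Only 5 of 6 vertices reached. Graph is disconnected.
Connected components: {1, 2, 3, 4, 5}, {6}
Number of connected components: 2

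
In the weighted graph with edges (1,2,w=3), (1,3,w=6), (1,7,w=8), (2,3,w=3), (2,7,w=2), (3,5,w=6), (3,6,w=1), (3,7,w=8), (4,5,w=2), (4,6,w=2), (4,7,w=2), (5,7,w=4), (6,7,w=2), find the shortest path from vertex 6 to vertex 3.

Step 1: Build adjacency list with weights:
  1: 2(w=3), 3(w=6), 7(w=8)
  2: 1(w=3), 3(w=3), 7(w=2)
  3: 1(w=6), 2(w=3), 5(w=6), 6(w=1), 7(w=8)
  4: 5(w=2), 6(w=2), 7(w=2)
  5: 3(w=6), 4(w=2), 7(w=4)
  6: 3(w=1), 4(w=2), 7(w=2)
  7: 1(w=8), 2(w=2), 3(w=8), 4(w=2), 5(w=4), 6(w=2)

Step 2: Apply Dijkstra's algorithm from vertex 6:
  Visit vertex 6 (distance=0)
    Update dist[3] = 1
    Update dist[4] = 2
    Update dist[7] = 2
  Visit vertex 3 (distance=1)
    Update dist[1] = 7
    Update dist[2] = 4
    Update dist[5] = 7

Step 3: Shortest path: 6 -> 3
Total weight: 1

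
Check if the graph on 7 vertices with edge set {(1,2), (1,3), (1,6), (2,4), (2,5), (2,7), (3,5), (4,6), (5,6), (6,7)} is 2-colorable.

Step 1: Attempt 2-coloring using BFS:
  Start at vertex 1, assign color 0
  Color vertex 2 with color 1 (neighbor of 1)
  Color vertex 3 with color 1 (neighbor of 1)
  Color vertex 6 with color 1 (neighbor of 1)
  Color vertex 4 with color 0 (neighbor of 2)
  Color vertex 5 with color 0 (neighbor of 2)
  Color vertex 7 with color 0 (neighbor of 2)

Step 2: 2-coloring succeeded. No conflicts found.
  Set A (color 0): {1, 4, 5, 7}
  Set B (color 1): {2, 3, 6}

The graph is bipartite with partition {1, 4, 5, 7}, {2, 3, 6}.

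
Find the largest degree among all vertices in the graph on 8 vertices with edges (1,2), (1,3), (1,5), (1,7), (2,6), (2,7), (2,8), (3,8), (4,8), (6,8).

Step 1: Count edges incident to each vertex:
  deg(1) = 4 (neighbors: 2, 3, 5, 7)
  deg(2) = 4 (neighbors: 1, 6, 7, 8)
  deg(3) = 2 (neighbors: 1, 8)
  deg(4) = 1 (neighbors: 8)
  deg(5) = 1 (neighbors: 1)
  deg(6) = 2 (neighbors: 2, 8)
  deg(7) = 2 (neighbors: 1, 2)
  deg(8) = 4 (neighbors: 2, 3, 4, 6)

Step 2: Find maximum:
  max(4, 4, 2, 1, 1, 2, 2, 4) = 4 (vertex 1)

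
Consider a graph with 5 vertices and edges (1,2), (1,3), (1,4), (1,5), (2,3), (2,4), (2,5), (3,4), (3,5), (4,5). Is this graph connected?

Step 1: Build adjacency list from edges:
  1: 2, 3, 4, 5
  2: 1, 3, 4, 5
  3: 1, 2, 4, 5
  4: 1, 2, 3, 5
  5: 1, 2, 3, 4

Step 2: Run BFS/DFS from vertex 1:
  Visited: {1, 2, 3, 4, 5}
  Reached 5 of 5 vertices

Step 3: All 5 vertices reached from vertex 1, so the graph is connected.
Answer: Yes, the graph is connected.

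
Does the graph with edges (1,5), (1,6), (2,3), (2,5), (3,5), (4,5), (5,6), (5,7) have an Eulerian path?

Step 1: Find the degree of each vertex:
  deg(1) = 2
  deg(2) = 2
  deg(3) = 2
  deg(4) = 1
  deg(5) = 6
  deg(6) = 2
  deg(7) = 1

Step 2: Count vertices with odd degree:
  Odd-degree vertices: 4, 7 (2 total)

Step 3: Apply Euler's theorem:
  - Eulerian circuit exists iff graph is connected and all vertices have even degree
  - Eulerian path exists iff graph is connected and has 0 or 2 odd-degree vertices

Graph is connected with exactly 2 odd-degree vertices (4, 7).
Eulerian path exists (starting and ending at the odd-degree vertices), but no Eulerian circuit.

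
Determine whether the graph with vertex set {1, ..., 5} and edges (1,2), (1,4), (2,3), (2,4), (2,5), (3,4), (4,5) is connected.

Step 1: Build adjacency list from edges:
  1: 2, 4
  2: 1, 3, 4, 5
  3: 2, 4
  4: 1, 2, 3, 5
  5: 2, 4

Step 2: Run BFS/DFS from vertex 1:
  Visited: {1, 2, 4, 3, 5}
  Reached 5 of 5 vertices

Step 3: All 5 vertices reached from vertex 1, so the graph is connected.
Answer: Yes, the graph is connected.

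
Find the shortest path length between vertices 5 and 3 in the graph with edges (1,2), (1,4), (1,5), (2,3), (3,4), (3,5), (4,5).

Step 1: Build adjacency list:
  1: 2, 4, 5
  2: 1, 3
  3: 2, 4, 5
  4: 1, 3, 5
  5: 1, 3, 4

Step 2: BFS from vertex 5 to find shortest path to 3:
  vertex 1 reached at distance 1
  vertex 3 reached at distance 1

Step 3: Shortest path: 5 -> 3
Path length: 1 edge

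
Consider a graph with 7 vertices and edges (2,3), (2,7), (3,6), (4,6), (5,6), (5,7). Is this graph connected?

Step 1: Build adjacency list from edges:
  1: (none)
  2: 3, 7
  3: 2, 6
  4: 6
  5: 6, 7
  6: 3, 4, 5
  7: 2, 5

Step 2: Run BFS/DFS from vertex 1:
  Visited: {1}
  Reached 1 of 7 vertices

Step 3: Only 1 of 7 vertices reached. Graph is disconnected.
Connected components: {1}, {2, 3, 4, 5, 6, 7}
Answer: No, the graph is not connected (2 components).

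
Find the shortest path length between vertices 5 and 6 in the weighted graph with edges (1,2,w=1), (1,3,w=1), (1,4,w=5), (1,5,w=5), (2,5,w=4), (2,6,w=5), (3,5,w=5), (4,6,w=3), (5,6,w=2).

Step 1: Build adjacency list with weights:
  1: 2(w=1), 3(w=1), 4(w=5), 5(w=5)
  2: 1(w=1), 5(w=4), 6(w=5)
  3: 1(w=1), 5(w=5)
  4: 1(w=5), 6(w=3)
  5: 1(w=5), 2(w=4), 3(w=5), 6(w=2)
  6: 2(w=5), 4(w=3), 5(w=2)

Step 2: Apply Dijkstra's algorithm from vertex 5:
  Visit vertex 5 (distance=0)
    Update dist[1] = 5
    Update dist[2] = 4
    Update dist[3] = 5
    Update dist[6] = 2
  Visit vertex 6 (distance=2)
    Update dist[4] = 5

Step 3: Shortest path: 5 -> 6
Total weight: 2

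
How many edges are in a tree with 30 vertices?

A tree on n vertices always has exactly n - 1 edges.
For n = 30: edges = 30 - 1 = 29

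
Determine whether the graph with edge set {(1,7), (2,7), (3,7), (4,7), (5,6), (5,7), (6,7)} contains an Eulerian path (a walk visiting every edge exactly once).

Step 1: Find the degree of each vertex:
  deg(1) = 1
  deg(2) = 1
  deg(3) = 1
  deg(4) = 1
  deg(5) = 2
  deg(6) = 2
  deg(7) = 6

Step 2: Count vertices with odd degree:
  Odd-degree vertices: 1, 2, 3, 4 (4 total)

Step 3: Apply Euler's theorem:
  - Eulerian circuit exists iff graph is connected and all vertices have even degree
  - Eulerian path exists iff graph is connected and has 0 or 2 odd-degree vertices

Graph has 4 odd-degree vertices (need 0 or 2).
Neither Eulerian path nor Eulerian circuit exists.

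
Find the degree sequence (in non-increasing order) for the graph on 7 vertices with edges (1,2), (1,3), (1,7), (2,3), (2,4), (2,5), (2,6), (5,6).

Step 1: Count edges incident to each vertex:
  deg(1) = 3 (neighbors: 2, 3, 7)
  deg(2) = 5 (neighbors: 1, 3, 4, 5, 6)
  deg(3) = 2 (neighbors: 1, 2)
  deg(4) = 1 (neighbors: 2)
  deg(5) = 2 (neighbors: 2, 6)
  deg(6) = 2 (neighbors: 2, 5)
  deg(7) = 1 (neighbors: 1)

Step 2: Sort degrees in non-increasing order:
  Degrees: [3, 5, 2, 1, 2, 2, 1] -> sorted: [5, 3, 2, 2, 2, 1, 1]

Degree sequence: [5, 3, 2, 2, 2, 1, 1]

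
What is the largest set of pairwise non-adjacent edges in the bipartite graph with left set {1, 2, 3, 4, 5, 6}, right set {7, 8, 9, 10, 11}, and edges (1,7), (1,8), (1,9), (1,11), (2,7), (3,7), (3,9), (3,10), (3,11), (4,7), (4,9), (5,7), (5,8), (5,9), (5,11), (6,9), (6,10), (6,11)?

Step 1: List the neighbors of each left vertex:
  1: 7, 8, 9, 11
  2: 7
  3: 7, 9, 10, 11
  4: 7, 9
  5: 7, 8, 9, 11
  6: 9, 10, 11

Step 2: Greedily match left vertices, then look for augmenting paths:
  Match 1 -- 11
  Match 2 -- 7
  Match 3 -- 9
  Match 5 -- 8
  Match 6 -- 10
  No augmenting path remains.

Step 3: Verify this is maximum:
  Matching size 5 = min(|L|, |R|) = min(6, 5), which is an upper bound, so this matching is maximum.

Maximum matching: {(1,11), (2,7), (3,9), (5,8), (6,10)}
Size: 5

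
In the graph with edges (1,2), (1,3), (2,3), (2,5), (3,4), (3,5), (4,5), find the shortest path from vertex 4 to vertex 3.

Step 1: Build adjacency list:
  1: 2, 3
  2: 1, 3, 5
  3: 1, 2, 4, 5
  4: 3, 5
  5: 2, 3, 4

Step 2: BFS from vertex 4 to find shortest path to 3:
  vertex 3 reached at distance 1

Step 3: Shortest path: 4 -> 3
Path length: 1 edge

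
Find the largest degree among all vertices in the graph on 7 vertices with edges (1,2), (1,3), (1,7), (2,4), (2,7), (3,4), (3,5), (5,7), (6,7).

Step 1: Count edges incident to each vertex:
  deg(1) = 3 (neighbors: 2, 3, 7)
  deg(2) = 3 (neighbors: 1, 4, 7)
  deg(3) = 3 (neighbors: 1, 4, 5)
  deg(4) = 2 (neighbors: 2, 3)
  deg(5) = 2 (neighbors: 3, 7)
  deg(6) = 1 (neighbors: 7)
  deg(7) = 4 (neighbors: 1, 2, 5, 6)

Step 2: Find maximum:
  max(3, 3, 3, 2, 2, 1, 4) = 4 (vertex 7)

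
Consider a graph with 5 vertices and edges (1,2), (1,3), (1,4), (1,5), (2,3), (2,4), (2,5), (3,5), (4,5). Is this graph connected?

Step 1: Build adjacency list from edges:
  1: 2, 3, 4, 5
  2: 1, 3, 4, 5
  3: 1, 2, 5
  4: 1, 2, 5
  5: 1, 2, 3, 4

Step 2: Run BFS/DFS from vertex 1:
  Visited: {1, 2, 3, 4, 5}
  Reached 5 of 5 vertices

Step 3: All 5 vertices reached from vertex 1, so the graph is connected.
Answer: Yes, the graph is connected.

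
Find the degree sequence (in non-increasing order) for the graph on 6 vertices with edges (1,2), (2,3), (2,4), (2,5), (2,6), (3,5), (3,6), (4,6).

Step 1: Count edges incident to each vertex:
  deg(1) = 1 (neighbors: 2)
  deg(2) = 5 (neighbors: 1, 3, 4, 5, 6)
  deg(3) = 3 (neighbors: 2, 5, 6)
  deg(4) = 2 (neighbors: 2, 6)
  deg(5) = 2 (neighbors: 2, 3)
  deg(6) = 3 (neighbors: 2, 3, 4)

Step 2: Sort degrees in non-increasing order:
  Degrees: [1, 5, 3, 2, 2, 3] -> sorted: [5, 3, 3, 2, 2, 1]

Degree sequence: [5, 3, 3, 2, 2, 1]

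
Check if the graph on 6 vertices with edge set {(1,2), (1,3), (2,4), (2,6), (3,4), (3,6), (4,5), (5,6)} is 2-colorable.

Step 1: Attempt 2-coloring using BFS:
  Start at vertex 1, assign color 0
  Color vertex 2 with color 1 (neighbor of 1)
  Color vertex 3 with color 1 (neighbor of 1)
  Color vertex 4 with color 0 (neighbor of 2)
  Color vertex 6 with color 0 (neighbor of 2)
  Color vertex 5 with color 1 (neighbor of 4)

Step 2: 2-coloring succeeded. No conflicts found.
  Set A (color 0): {1, 4, 6}
  Set B (color 1): {2, 3, 5}

The graph is bipartite with partition {1, 4, 6}, {2, 3, 5}.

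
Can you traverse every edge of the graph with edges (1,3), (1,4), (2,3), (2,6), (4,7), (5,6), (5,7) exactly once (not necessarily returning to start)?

Step 1: Find the degree of each vertex:
  deg(1) = 2
  deg(2) = 2
  deg(3) = 2
  deg(4) = 2
  deg(5) = 2
  deg(6) = 2
  deg(7) = 2

Step 2: Count vertices with odd degree:
  All vertices have even degree (0 odd-degree vertices)

Step 3: Apply Euler's theorem:
  - Eulerian circuit exists iff graph is connected and all vertices have even degree
  - Eulerian path exists iff graph is connected and has 0 or 2 odd-degree vertices

Graph is connected with 0 odd-degree vertices.
Both Eulerian circuit and Eulerian path exist.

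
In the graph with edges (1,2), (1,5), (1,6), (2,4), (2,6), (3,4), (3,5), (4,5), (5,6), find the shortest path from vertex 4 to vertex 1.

Step 1: Build adjacency list:
  1: 2, 5, 6
  2: 1, 4, 6
  3: 4, 5
  4: 2, 3, 5
  5: 1, 3, 4, 6
  6: 1, 2, 5

Step 2: BFS from vertex 4 to find shortest path to 1:
  vertex 2 reached at distance 1
  vertex 3 reached at distance 1
  vertex 5 reached at distance 1
  vertex 1 reached at distance 2

Step 3: Shortest path: 4 -> 2 -> 1
Path length: 2 edges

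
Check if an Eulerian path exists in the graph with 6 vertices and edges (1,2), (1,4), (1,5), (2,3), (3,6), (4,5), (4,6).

Step 1: Find the degree of each vertex:
  deg(1) = 3
  deg(2) = 2
  deg(3) = 2
  deg(4) = 3
  deg(5) = 2
  deg(6) = 2

Step 2: Count vertices with odd degree:
  Odd-degree vertices: 1, 4 (2 total)

Step 3: Apply Euler's theorem:
  - Eulerian circuit exists iff graph is connected and all vertices have even degree
  - Eulerian path exists iff graph is connected and has 0 or 2 odd-degree vertices

Graph is connected with exactly 2 odd-degree vertices (1, 4).
Eulerian path exists (starting and ending at the odd-degree vertices), but no Eulerian circuit.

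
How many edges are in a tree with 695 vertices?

A tree on n vertices always has exactly n - 1 edges.
For n = 695: edges = 695 - 1 = 694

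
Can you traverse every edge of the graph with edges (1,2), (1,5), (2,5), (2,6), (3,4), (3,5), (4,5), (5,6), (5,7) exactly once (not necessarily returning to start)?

Step 1: Find the degree of each vertex:
  deg(1) = 2
  deg(2) = 3
  deg(3) = 2
  deg(4) = 2
  deg(5) = 6
  deg(6) = 2
  deg(7) = 1

Step 2: Count vertices with odd degree:
  Odd-degree vertices: 2, 7 (2 total)

Step 3: Apply Euler's theorem:
  - Eulerian circuit exists iff graph is connected and all vertices have even degree
  - Eulerian path exists iff graph is connected and has 0 or 2 odd-degree vertices

Graph is connected with exactly 2 odd-degree vertices (2, 7).
Eulerian path exists (starting and ending at the odd-degree vertices), but no Eulerian circuit.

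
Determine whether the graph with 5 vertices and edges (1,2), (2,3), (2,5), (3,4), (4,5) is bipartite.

Step 1: Attempt 2-coloring using BFS:
  Start at vertex 1, assign color 0
  Color vertex 2 with color 1 (neighbor of 1)
  Color vertex 3 with color 0 (neighbor of 2)
  Color vertex 5 with color 0 (neighbor of 2)
  Color vertex 4 with color 1 (neighbor of 3)

Step 2: 2-coloring succeeded. No conflicts found.
  Set A (color 0): {1, 3, 5}
  Set B (color 1): {2, 4}

The graph is bipartite with partition {1, 3, 5}, {2, 4}.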